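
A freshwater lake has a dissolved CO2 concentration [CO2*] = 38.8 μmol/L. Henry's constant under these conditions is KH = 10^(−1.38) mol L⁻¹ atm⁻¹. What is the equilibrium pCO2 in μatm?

pCO2 = 931 μatm

KH = 10^(−1.38) = 4.169×10^-2 mol L⁻¹ atm⁻¹
pCO2 = [CO2*]/KH = 38.8×10^-6 / 4.169×10^-2 = 9.31×10^-4 atm = 931 μatm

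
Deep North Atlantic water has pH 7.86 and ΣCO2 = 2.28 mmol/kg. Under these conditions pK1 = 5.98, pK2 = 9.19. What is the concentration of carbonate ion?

α₂ = 1 / (1 + [H⁺]/K2 + [H⁺]²/(K1K2)) = 1 / (1 + 10^+1.33 + 10^-0.55)
   = 1 / (1 + 21.380 + 0.28184) = 1/22.661 = 0.04413
[CO3²⁻] = α₂ × DIC = 0.04413 × 2.28 = 0.101 mmol/kg

[CO3²⁻] = 0.101 mmol/kg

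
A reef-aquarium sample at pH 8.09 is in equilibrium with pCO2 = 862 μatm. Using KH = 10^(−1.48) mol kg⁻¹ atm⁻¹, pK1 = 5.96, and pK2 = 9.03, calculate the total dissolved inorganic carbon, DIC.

[CO2*] = KH · pCO2 = 10^(−1.48) × 862×10^-6 = 2.854×10^-5 mol/kg
α₀ = 1/(1 + K1/[H⁺] + K1K2/[H⁺]²) = 1/(1 + 10^+2.13 + 10^+1.19) = 0.006606
DIC = [CO2*]/α₀ = 2.854×10^-5 / 0.006606 = 4.32 mmol/kg

DIC = 4.32 mmol/kg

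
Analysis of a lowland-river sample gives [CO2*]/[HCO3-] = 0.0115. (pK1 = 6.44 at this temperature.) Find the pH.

pH = 8.38

From K1 = [H⁺][HCO3-]/[CO2*]:  pH = pK1 − log₁₀([CO2*]/[HCO3-])
log₁₀(0.0115) = -1.939
pH = 6.44 − (-1.939) = 8.38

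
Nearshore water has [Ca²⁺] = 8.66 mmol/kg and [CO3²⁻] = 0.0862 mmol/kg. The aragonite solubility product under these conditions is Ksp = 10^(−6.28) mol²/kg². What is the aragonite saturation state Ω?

Ω = 1.42

Ksp = 10^(−6.28) = 5.248×10^-7
Ω = [Ca²⁺][CO3²⁻]/Ksp = (8.66×10^-3)(0.0862×10^-3) / 5.248×10^-7 = 1.42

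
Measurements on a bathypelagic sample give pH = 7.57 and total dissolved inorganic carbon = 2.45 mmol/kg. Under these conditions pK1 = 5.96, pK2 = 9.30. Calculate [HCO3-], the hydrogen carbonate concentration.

[HCO3⁻] = 2.35 mmol/kg

α₁ = 1 / (1 + [H⁺]/K1 + K2/[H⁺]) = 1 / (1 + 10^-1.61 + 10^-1.73)
   = 1 / (1 + 0.024547 + 0.018621) = 1/1.0432 = 0.9586
[HCO3⁻] = α₁ × DIC = 0.9586 × 2.45 = 2.35 mmol/kg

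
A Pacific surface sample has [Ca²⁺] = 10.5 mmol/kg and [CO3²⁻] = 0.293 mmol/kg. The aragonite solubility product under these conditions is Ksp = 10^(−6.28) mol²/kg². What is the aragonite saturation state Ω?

Ksp = 10^(−6.28) = 5.248×10^-7
Ω = [Ca²⁺][CO3²⁻]/Ksp = (10.5×10^-3)(0.293×10^-3) / 5.248×10^-7 = 5.86

Ω = 5.86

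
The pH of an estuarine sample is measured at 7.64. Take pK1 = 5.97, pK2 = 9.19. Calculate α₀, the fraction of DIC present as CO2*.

α₀ = 1 / (1 + K1/[H⁺] + K1K2/[H⁺]²) = 1 / (1 + 10^+1.67 + 10^+0.12)
   = 1 / (1 + 46.774 + 1.3183) = 1/49.092 = 0.02037

α₀ = 0.0204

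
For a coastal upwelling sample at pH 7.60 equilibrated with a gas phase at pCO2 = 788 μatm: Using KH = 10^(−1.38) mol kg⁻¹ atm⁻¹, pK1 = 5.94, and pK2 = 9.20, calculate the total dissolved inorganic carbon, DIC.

DIC = 1.57 mmol/kg

[CO2*] = KH · pCO2 = 10^(−1.38) × 788×10^-6 = 3.285×10^-5 mol/kg
α₀ = 1/(1 + K1/[H⁺] + K1K2/[H⁺]²) = 1/(1 + 10^+1.66 + 10^+0.06) = 0.02090
DIC = [CO2*]/α₀ = 3.285×10^-5 / 0.02090 = 1.57 mmol/kg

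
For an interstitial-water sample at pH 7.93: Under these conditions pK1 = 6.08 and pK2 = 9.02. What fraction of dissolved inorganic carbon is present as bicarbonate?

α₁ = 1 / (1 + [H⁺]/K1 + K2/[H⁺]) = 1 / (1 + 10^-1.85 + 10^-1.09)
   = 1 / (1 + 0.014125 + 0.081283) = 1/1.0954 = 0.9129

α₁ = 0.913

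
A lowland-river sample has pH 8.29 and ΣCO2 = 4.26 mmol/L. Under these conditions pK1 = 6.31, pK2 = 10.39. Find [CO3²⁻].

[CO3²⁻] = 0.0332 mmol/L

α₂ = 1 / (1 + [H⁺]/K2 + [H⁺]²/(K1K2)) = 1 / (1 + 10^+2.10 + 10^+0.12)
   = 1 / (1 + 125.89 + 1.3183) = 1/128.21 = 0.007800
[CO3²⁻] = α₂ × DIC = 0.007800 × 4.26 = 0.0332 mmol/L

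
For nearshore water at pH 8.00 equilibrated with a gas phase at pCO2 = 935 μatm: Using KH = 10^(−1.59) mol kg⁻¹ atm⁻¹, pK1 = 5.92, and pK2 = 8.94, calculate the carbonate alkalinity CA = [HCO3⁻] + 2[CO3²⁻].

[CO2*] = KH · pCO2 = 10^(−1.59) × 935×10^-6 = 2.403×10^-5 mol/kg
α₀ = 1/(1 + K1/[H⁺] + K1K2/[H⁺]²) = 1/(1 + 10^+2.08 + 10^+1.14) = 0.007406
DIC = [CO2*]/α₀ = 2.403×10^-5 / 0.007406 = 3.245 mmol/kg
CA = (α₁ + 2α₂)·DIC = (0.8904 + 2×0.1022) × 3.245 = 3.55 mmol/kg

CA = 3.55 mmol/kg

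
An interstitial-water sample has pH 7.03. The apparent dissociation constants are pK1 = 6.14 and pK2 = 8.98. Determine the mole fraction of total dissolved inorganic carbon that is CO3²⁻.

α₂ = 1 / (1 + [H⁺]/K2 + [H⁺]²/(K1K2)) = 1 / (1 + 10^+1.95 + 10^+1.06)
   = 1 / (1 + 89.125 + 11.482) = 1/101.61 = 0.009842

α₂ = 0.00984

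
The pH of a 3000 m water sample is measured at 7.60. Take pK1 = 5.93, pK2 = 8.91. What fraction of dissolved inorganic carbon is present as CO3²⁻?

α₂ = 1 / (1 + [H⁺]/K2 + [H⁺]²/(K1K2)) = 1 / (1 + 10^+1.31 + 10^-0.36)
   = 1 / (1 + 20.417 + 0.43652) = 1/21.854 = 0.04576

α₂ = 0.0458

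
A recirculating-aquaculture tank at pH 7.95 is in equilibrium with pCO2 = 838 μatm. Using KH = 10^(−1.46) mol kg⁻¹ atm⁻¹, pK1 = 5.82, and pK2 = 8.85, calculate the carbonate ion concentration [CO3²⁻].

[CO2*] = KH · pCO2 = 10^(−1.46) × 838×10^-6 = 2.906×10^-5 mol/kg
α₀ = 1/(1 + K1/[H⁺] + K1K2/[H⁺]²) = 1/(1 + 10^+2.13 + 10^+1.23) = 0.006541
DIC = [CO2*]/α₀ = 2.906×10^-5 / 0.006541 = 4.442 mmol/kg
[CO3²⁻] = α₂·DIC; α₂ = 0.1111, so [CO3²⁻] = 0.1111 × 4.442 = 0.493 mmol/kg

[CO3²⁻] = 0.493 mmol/kg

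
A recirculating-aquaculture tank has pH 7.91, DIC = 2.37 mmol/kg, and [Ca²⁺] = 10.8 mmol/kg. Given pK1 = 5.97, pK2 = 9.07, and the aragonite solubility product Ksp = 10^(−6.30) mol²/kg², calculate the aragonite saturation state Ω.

α₂ = 1 / (1 + [H⁺]/K2 + [H⁺]²/(K1K2)) = 1 / (1 + 10^+1.16 + 10^-0.78)
   = 1 / (1 + 14.454 + 0.16596) = 1/15.620 = 0.06402
[CO3²⁻] = α₂ × DIC = 0.06402 × 2.37 = 0.1517 mmol/kg
Ksp = 10^(−6.30) = 5.012×10^-7
Ω = [Ca²⁺][CO3²⁻]/Ksp = (10.8×10^-3)(1.517×10^-4) / 5.012×10^-7 = 3.27

Ω = 3.27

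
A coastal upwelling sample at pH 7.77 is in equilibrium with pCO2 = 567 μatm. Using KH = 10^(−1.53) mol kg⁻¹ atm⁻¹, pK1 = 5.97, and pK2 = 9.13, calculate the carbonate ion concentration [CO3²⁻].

[CO2*] = KH · pCO2 = 10^(−1.53) × 567×10^-6 = 1.673×10^-5 mol/kg
α₀ = 1/(1 + K1/[H⁺] + K1K2/[H⁺]²) = 1/(1 + 10^+1.80 + 10^+0.44) = 0.01496
DIC = [CO2*]/α₀ = 1.673×10^-5 / 0.01496 = 1.119 mmol/kg
[CO3²⁻] = α₂·DIC; α₂ = 0.04120, so [CO3²⁻] = 0.04120 × 1.119 = 0.0461 mmol/kg

[CO3²⁻] = 0.0461 mmol/kg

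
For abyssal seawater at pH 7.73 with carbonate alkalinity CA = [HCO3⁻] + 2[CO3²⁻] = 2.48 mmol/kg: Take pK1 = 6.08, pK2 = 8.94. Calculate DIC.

CA = [HCO3⁻] + 2[CO3²⁻] = (α₁ + 2α₂)·DIC
At pH 7.73: [H⁺]/K1 = 10^-1.65 = 0.022387, K2/[H⁺] = 10^-1.21 = 0.061660
α₁ = 1/(1 + 0.022387 + 0.061660) = 1/1.0840 = 0.9225; α₂ = α₁·K2/[H⁺] = 0.05688
α₁ + 2α₂ = 1.0362
DIC = CA / (α₁ + 2α₂) = 2.48 / 1.0362 = 2.39 mmol/kg

DIC = 2.39 mmol/kg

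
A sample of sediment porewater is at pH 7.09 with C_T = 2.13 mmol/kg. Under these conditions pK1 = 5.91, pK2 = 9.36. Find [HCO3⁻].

α₁ = 1 / (1 + [H⁺]/K1 + K2/[H⁺]) = 1 / (1 + 10^-1.18 + 10^-2.27)
   = 1 / (1 + 0.066069 + 0.0053703) = 1/1.0714 = 0.9333
[HCO3⁻] = α₁ × DIC = 0.9333 × 2.13 = 1.99 mmol/kg

[HCO3⁻] = 1.99 mmol/kg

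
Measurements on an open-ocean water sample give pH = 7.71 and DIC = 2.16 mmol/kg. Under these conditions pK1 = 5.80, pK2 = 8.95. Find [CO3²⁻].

α₂ = 1 / (1 + [H⁺]/K2 + [H⁺]²/(K1K2)) = 1 / (1 + 10^+1.24 + 10^-0.67)
   = 1 / (1 + 17.378 + 0.21380) = 1/18.592 = 0.05379
[CO3²⁻] = α₂ × DIC = 0.05379 × 2.16 = 0.116 mmol/kg

[CO3²⁻] = 0.116 mmol/kg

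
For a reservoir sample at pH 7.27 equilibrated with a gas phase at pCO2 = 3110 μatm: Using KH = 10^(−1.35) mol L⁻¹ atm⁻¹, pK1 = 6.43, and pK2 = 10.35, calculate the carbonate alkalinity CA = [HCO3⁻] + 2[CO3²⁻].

[CO2*] = KH · pCO2 = 10^(−1.35) × 3110×10^-6 = 1.389×10^-4 mol/L
α₀ = 1/(1 + K1/[H⁺] + K1K2/[H⁺]²) = 1/(1 + 10^+0.84 + 10^-2.24) = 0.1262
DIC = [CO2*]/α₀ = 1.389×10^-4 / 0.1262 = 1.101 mmol/L
CA = (α₁ + 2α₂)·DIC = (0.8731 + 2×0.0007262) × 1.101 = 0.963 mmol/L

CA = 0.963 mmol/L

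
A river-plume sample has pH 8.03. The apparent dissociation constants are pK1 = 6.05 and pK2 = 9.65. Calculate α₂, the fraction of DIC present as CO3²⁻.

α₂ = 1 / (1 + [H⁺]/K2 + [H⁺]²/(K1K2)) = 1 / (1 + 10^+1.62 + 10^-0.36)
   = 1 / (1 + 41.687 + 0.43652) = 1/43.123 = 0.02319

α₂ = 0.0232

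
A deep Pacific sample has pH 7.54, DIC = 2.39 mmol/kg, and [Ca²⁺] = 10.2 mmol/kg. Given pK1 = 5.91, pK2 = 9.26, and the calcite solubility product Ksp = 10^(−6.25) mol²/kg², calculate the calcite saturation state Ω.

Ω = 0.792

α₂ = 1 / (1 + [H⁺]/K2 + [H⁺]²/(K1K2)) = 1 / (1 + 10^+1.72 + 10^+0.09)
   = 1 / (1 + 52.481 + 1.2303) = 1/54.711 = 0.01828
[CO3²⁻] = α₂ × DIC = 0.01828 × 2.39 = 0.04368 mmol/kg
Ksp = 10^(−6.25) = 5.623×10^-7
Ω = [Ca²⁺][CO3²⁻]/Ksp = (10.2×10^-3)(4.368×10^-5) / 5.623×10^-7 = 0.792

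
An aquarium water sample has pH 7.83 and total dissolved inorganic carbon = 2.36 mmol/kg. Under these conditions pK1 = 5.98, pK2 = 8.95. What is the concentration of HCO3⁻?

[HCO3⁻] = 2.17 mmol/kg

α₁ = 1 / (1 + [H⁺]/K1 + K2/[H⁺]) = 1 / (1 + 10^-1.85 + 10^-1.12)
   = 1 / (1 + 0.014125 + 0.075858) = 1/1.0900 = 0.9174
[HCO3⁻] = α₁ × DIC = 0.9174 × 2.36 = 2.17 mmol/kg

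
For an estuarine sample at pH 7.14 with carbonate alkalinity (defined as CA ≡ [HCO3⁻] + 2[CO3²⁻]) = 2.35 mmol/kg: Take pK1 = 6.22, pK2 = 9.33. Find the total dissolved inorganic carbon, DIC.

CA = [HCO3⁻] + 2[CO3²⁻] = (α₁ + 2α₂)·DIC
At pH 7.14: [H⁺]/K1 = 10^-0.92 = 0.12023, K2/[H⁺] = 10^-2.19 = 0.0064565
α₁ = 1/(1 + 0.12023 + 0.0064565) = 1/1.1267 = 0.8876; α₂ = α₁·K2/[H⁺] = 0.005731
α₁ + 2α₂ = 0.8990
DIC = CA / (α₁ + 2α₂) = 2.35 / 0.8990 = 2.61 mmol/kg

DIC = 2.61 mmol/kg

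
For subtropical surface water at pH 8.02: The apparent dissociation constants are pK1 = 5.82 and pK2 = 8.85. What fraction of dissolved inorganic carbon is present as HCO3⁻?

α₁ = 1 / (1 + [H⁺]/K1 + K2/[H⁺]) = 1 / (1 + 10^-2.20 + 10^-0.83)
   = 1 / (1 + 0.0063096 + 0.14791) = 1/1.1542 = 0.8664

α₁ = 0.866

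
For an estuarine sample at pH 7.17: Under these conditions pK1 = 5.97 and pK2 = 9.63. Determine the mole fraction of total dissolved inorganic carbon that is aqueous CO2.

α₀ = 1 / (1 + K1/[H⁺] + K1K2/[H⁺]²) = 1 / (1 + 10^+1.20 + 10^-1.26)
   = 1 / (1 + 15.849 + 0.054954) = 1/16.904 = 0.05916

α₀ = 0.0592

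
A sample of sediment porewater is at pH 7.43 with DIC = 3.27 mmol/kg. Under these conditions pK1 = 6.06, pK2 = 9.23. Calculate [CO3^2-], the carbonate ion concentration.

[CO3²⁻] = 0.0490 mmol/kg

α₂ = 1 / (1 + [H⁺]/K2 + [H⁺]²/(K1K2)) = 1 / (1 + 10^+1.80 + 10^+0.43)
   = 1 / (1 + 63.096 + 2.6915) = 1/66.787 = 0.01497
[CO3²⁻] = α₂ × DIC = 0.01497 × 3.27 = 0.0490 mmol/kg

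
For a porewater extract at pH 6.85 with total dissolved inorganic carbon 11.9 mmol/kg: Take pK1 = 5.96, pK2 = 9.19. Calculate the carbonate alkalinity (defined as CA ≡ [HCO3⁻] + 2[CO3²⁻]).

CA = 10.6 mmol/kg

CA = [HCO3⁻] + 2[CO3²⁻] = (α₁ + 2α₂)·DIC
At pH 6.85: [H⁺]/K1 = 10^-0.89 = 0.12882, K2/[H⁺] = 10^-2.34 = 0.0045709
α₁ = 1/(1 + 0.12882 + 0.0045709) = 1/1.1334 = 0.8823; α₂ = α₁·K2/[H⁺] = 0.004033
α₁ + 2α₂ = 0.8904
CA = 0.8904 × 11.9 = 10.6 mmol/kg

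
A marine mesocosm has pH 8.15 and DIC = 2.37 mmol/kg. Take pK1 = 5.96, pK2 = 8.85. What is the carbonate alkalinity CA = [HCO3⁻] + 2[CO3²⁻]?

CA = 2.75 mmol/kg

CA = [HCO3⁻] + 2[CO3²⁻] = (α₁ + 2α₂)·DIC
At pH 8.15: [H⁺]/K1 = 10^-2.19 = 0.0064565, K2/[H⁺] = 10^-0.70 = 0.19953
α₁ = 1/(1 + 0.0064565 + 0.19953) = 1/1.2060 = 0.8292; α₂ = α₁·K2/[H⁺] = 0.1654
α₁ + 2α₂ = 1.1601
CA = 1.1601 × 2.37 = 2.75 mmol/kg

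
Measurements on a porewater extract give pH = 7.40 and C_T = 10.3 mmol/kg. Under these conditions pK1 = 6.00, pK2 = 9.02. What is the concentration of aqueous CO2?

[CO2*] = 0.385 mmol/kg

α₀ = 1 / (1 + K1/[H⁺] + K1K2/[H⁺]²) = 1 / (1 + 10^+1.40 + 10^-0.22)
   = 1 / (1 + 25.119 + 0.60256) = 1/26.721 = 0.03742
[CO2*] = α₀ × DIC = 0.03742 × 10.3 = 0.385 mmol/kg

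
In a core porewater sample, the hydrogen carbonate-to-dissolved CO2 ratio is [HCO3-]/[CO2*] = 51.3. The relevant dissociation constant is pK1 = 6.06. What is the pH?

pH = 7.77

From K1 = [H⁺][HCO3-]/[CO2*]:  pH = pK1 + log₁₀([HCO3-]/[CO2*])
log₁₀(51.3) = +1.710
pH = 6.06 + (+1.710) = 7.77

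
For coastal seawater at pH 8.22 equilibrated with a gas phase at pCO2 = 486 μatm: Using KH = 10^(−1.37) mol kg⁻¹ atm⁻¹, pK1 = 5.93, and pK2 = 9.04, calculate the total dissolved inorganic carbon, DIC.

[CO2*] = KH · pCO2 = 10^(−1.37) × 486×10^-6 = 2.073×10^-5 mol/kg
α₀ = 1/(1 + K1/[H⁺] + K1K2/[H⁺]²) = 1/(1 + 10^+2.29 + 10^+1.47) = 0.004435
DIC = [CO2*]/α₀ = 2.073×10^-5 / 0.004435 = 4.67 mmol/kg

DIC = 4.67 mmol/kg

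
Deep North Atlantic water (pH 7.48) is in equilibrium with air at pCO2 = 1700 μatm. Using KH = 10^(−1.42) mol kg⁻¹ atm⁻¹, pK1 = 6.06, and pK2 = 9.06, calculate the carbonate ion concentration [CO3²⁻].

[CO3²⁻] = 0.0447 mmol/kg

[CO2*] = KH · pCO2 = 10^(−1.42) × 1700×10^-6 = 6.463×10^-5 mol/kg
α₀ = 1/(1 + K1/[H⁺] + K1K2/[H⁺]²) = 1/(1 + 10^+1.42 + 10^-0.16) = 0.03572
DIC = [CO2*]/α₀ = 6.463×10^-5 / 0.03572 = 1.809 mmol/kg
[CO3²⁻] = α₂·DIC; α₂ = 0.02471, so [CO3²⁻] = 0.02471 × 1.809 = 0.0447 mmol/kg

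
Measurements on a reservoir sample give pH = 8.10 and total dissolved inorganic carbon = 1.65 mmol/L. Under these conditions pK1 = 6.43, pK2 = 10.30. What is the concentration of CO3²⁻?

α₂ = 1 / (1 + [H⁺]/K2 + [H⁺]²/(K1K2)) = 1 / (1 + 10^+2.20 + 10^+0.53)
   = 1 / (1 + 158.49 + 3.3884) = 1/162.88 = 0.006140
[CO3²⁻] = α₂ × DIC = 0.006140 × 1.65 = 0.0101 mmol/L = 10.1 μmol/L

[CO3²⁻] = 10.1 μmol/L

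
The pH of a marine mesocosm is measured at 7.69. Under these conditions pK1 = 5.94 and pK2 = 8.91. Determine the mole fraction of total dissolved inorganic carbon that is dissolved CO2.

α₀ = 1 / (1 + K1/[H⁺] + K1K2/[H⁺]²) = 1 / (1 + 10^+1.75 + 10^+0.53)
   = 1 / (1 + 56.234 + 3.3884) = 1/60.623 = 0.01650

α₀ = 0.0165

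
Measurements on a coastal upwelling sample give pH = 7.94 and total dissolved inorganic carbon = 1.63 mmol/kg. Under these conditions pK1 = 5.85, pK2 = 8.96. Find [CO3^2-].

α₂ = 1 / (1 + [H⁺]/K2 + [H⁺]²/(K1K2)) = 1 / (1 + 10^+1.02 + 10^-1.07)
   = 1 / (1 + 10.471 + 0.085114) = 1/11.556 = 0.08653
[CO3²⁻] = α₂ × DIC = 0.08653 × 1.63 = 0.141 mmol/kg

[CO3²⁻] = 0.141 mmol/kg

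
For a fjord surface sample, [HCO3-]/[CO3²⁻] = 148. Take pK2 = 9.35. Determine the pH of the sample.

From K2 = [H⁺][CO3²⁻]/[HCO3-]:  pH = pK2 − log₁₀([HCO3-]/[CO3²⁻])
log₁₀(148) = +2.170
pH = 9.35 − (+2.170) = 7.18

pH = 7.18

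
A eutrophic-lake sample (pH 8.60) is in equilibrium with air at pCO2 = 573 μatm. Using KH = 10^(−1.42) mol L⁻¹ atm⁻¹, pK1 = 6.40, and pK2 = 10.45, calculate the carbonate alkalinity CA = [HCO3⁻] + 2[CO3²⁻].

[CO2*] = KH · pCO2 = 10^(−1.42) × 573×10^-6 = 2.178×10^-5 mol/L
α₀ = 1/(1 + K1/[H⁺] + K1K2/[H⁺]²) = 1/(1 + 10^+2.20 + 10^+0.35) = 0.006183
DIC = [CO2*]/α₀ = 2.178×10^-5 / 0.006183 = 3.523 mmol/L
CA = (α₁ + 2α₂)·DIC = (0.9800 + 2×0.01384) × 3.523 = 3.55 mmol/L

CA = 3.55 mmol/L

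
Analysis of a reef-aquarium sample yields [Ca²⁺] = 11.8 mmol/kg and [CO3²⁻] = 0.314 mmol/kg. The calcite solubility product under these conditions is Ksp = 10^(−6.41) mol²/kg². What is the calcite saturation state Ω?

Ω = 9.52

Ksp = 10^(−6.41) = 3.890×10^-7
Ω = [Ca²⁺][CO3²⁻]/Ksp = (11.8×10^-3)(0.314×10^-3) / 3.890×10^-7 = 9.52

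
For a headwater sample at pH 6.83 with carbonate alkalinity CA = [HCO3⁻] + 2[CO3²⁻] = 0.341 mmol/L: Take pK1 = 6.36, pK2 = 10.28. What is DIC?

DIC = 0.456 mmol/L

CA = [HCO3⁻] + 2[CO3²⁻] = (α₁ + 2α₂)·DIC
At pH 6.83: [H⁺]/K1 = 10^-0.47 = 0.33884, K2/[H⁺] = 10^-3.45 = 0.00035481
α₁ = 1/(1 + 0.33884 + 0.00035481) = 1/1.3392 = 0.7467; α₂ = α₁·K2/[H⁺] = 0.0002649
α₁ + 2α₂ = 0.7472
DIC = CA / (α₁ + 2α₂) = 0.341 / 0.7472 = 0.456 mmol/L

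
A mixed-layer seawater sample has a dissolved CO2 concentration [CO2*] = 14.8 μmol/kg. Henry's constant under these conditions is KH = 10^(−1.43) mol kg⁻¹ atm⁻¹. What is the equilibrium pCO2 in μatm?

KH = 10^(−1.43) = 3.715×10^-2 mol kg⁻¹ atm⁻¹
pCO2 = [CO2*]/KH = 14.8×10^-6 / 3.715×10^-2 = 3.98×10^-4 atm = 398 μatm

pCO2 = 398 μatm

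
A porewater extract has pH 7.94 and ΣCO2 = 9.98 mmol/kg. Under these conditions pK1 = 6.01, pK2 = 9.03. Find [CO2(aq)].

[CO2*] = 0.107 mmol/kg

α₀ = 1 / (1 + K1/[H⁺] + K1K2/[H⁺]²) = 1 / (1 + 10^+1.93 + 10^+0.84)
   = 1 / (1 + 85.114 + 6.9183) = 1/93.032 = 0.01075
[CO2*] = α₀ × DIC = 0.01075 × 9.98 = 0.107 mmol/kg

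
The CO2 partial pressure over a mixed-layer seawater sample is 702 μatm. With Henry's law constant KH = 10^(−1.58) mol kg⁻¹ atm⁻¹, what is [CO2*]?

[CO2*] = 18.5 μmol/kg

KH = 10^(−1.58) = 2.630×10^-2 mol kg⁻¹ atm⁻¹
[CO2*] = KH · pCO2 = 2.630×10^-2 × 702×10^-6 atm = 1.85×10^-5 mol/kg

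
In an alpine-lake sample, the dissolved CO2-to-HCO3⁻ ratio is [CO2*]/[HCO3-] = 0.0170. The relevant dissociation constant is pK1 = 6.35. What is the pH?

From K1 = [H⁺][HCO3-]/[CO2*]:  pH = pK1 − log₁₀([CO2*]/[HCO3-])
log₁₀(0.0170) = -1.770
pH = 6.35 − (-1.770) = 8.12

pH = 8.12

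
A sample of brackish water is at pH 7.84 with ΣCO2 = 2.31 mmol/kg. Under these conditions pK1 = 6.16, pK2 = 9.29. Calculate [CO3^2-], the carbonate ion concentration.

[CO3²⁻] = 0.0776 mmol/kg

α₂ = 1 / (1 + [H⁺]/K2 + [H⁺]²/(K1K2)) = 1 / (1 + 10^+1.45 + 10^-0.23)
   = 1 / (1 + 28.184 + 0.58884) = 1/29.773 = 0.03359
[CO3²⁻] = α₂ × DIC = 0.03359 × 2.31 = 0.0776 mmol/kg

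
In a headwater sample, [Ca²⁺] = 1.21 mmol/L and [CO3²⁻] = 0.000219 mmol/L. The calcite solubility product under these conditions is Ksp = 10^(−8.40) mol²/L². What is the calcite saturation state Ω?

Ω = 0.0666

Ksp = 10^(−8.40) = 3.981×10^-9
Ω = [Ca²⁺][CO3²⁻]/Ksp = (1.21×10^-3)(0.000219×10^-3) / 3.981×10^-9 = 0.0666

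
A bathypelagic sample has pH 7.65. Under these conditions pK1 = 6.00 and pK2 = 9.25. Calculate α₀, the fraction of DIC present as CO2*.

α₀ = 0.0214

α₀ = 1 / (1 + K1/[H⁺] + K1K2/[H⁺]²) = 1 / (1 + 10^+1.65 + 10^+0.05)
   = 1 / (1 + 44.668 + 1.1220) = 1/46.790 = 0.02137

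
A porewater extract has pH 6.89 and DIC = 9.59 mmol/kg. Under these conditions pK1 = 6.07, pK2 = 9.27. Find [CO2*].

α₀ = 1 / (1 + K1/[H⁺] + K1K2/[H⁺]²) = 1 / (1 + 10^+0.82 + 10^-1.56)
   = 1 / (1 + 6.6069 + 0.027542) = 1/7.6345 = 0.1310
[CO2*] = α₀ × DIC = 0.1310 × 9.59 = 1.26 mmol/kg

[CO2*] = 1.26 mmol/kg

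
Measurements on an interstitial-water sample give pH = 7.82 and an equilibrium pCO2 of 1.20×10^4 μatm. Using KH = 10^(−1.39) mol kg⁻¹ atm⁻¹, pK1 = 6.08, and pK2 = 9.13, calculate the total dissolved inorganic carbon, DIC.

[CO2*] = KH · pCO2 = 10^(−1.39) × 1.20×10^4×10^-6 = 4.889×10^-4 mol/kg
α₀ = 1/(1 + K1/[H⁺] + K1K2/[H⁺]²) = 1/(1 + 10^+1.74 + 10^+0.43) = 0.01705
DIC = [CO2*]/α₀ = 4.889×10^-4 / 0.01705 = 28.7 mmol/kg

DIC = 28.7 mmol/kg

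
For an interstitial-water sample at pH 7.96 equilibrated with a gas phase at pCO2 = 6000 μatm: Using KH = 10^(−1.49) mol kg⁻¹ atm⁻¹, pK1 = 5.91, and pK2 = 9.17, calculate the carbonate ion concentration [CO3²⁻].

[CO3²⁻] = 1.34 mmol/kg

[CO2*] = KH · pCO2 = 10^(−1.49) × 6000×10^-6 = 1.942×10^-4 mol/kg
α₀ = 1/(1 + K1/[H⁺] + K1K2/[H⁺]²) = 1/(1 + 10^+2.05 + 10^+0.84) = 0.008325
DIC = [CO2*]/α₀ = 1.942×10^-4 / 0.008325 = 23.32 mmol/kg
[CO3²⁻] = α₂·DIC; α₂ = 0.05759, so [CO3²⁻] = 0.05759 × 23.32 = 1.34 mmol/kg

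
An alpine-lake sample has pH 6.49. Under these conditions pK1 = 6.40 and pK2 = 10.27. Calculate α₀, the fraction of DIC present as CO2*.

α₀ = 0.448

α₀ = 1 / (1 + K1/[H⁺] + K1K2/[H⁺]²) = 1 / (1 + 10^+0.09 + 10^-3.69)
   = 1 / (1 + 1.2303 + 0.00020417) = 1/2.2305 = 0.4483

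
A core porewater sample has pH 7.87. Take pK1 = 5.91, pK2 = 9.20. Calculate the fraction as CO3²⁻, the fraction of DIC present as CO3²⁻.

α₂ = 0.0442

α₂ = 1 / (1 + [H⁺]/K2 + [H⁺]²/(K1K2)) = 1 / (1 + 10^+1.33 + 10^-0.63)
   = 1 / (1 + 21.380 + 0.23442) = 1/22.614 = 0.04422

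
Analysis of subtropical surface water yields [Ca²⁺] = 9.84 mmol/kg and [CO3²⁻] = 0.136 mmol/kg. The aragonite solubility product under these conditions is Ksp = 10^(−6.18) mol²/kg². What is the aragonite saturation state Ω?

Ω = 2.03

Ksp = 10^(−6.18) = 6.607×10^-7
Ω = [Ca²⁺][CO3²⁻]/Ksp = (9.84×10^-3)(0.136×10^-3) / 6.607×10^-7 = 2.03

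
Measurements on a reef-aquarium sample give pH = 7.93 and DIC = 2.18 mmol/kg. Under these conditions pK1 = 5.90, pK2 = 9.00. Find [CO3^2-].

[CO3²⁻] = 0.170 mmol/kg

α₂ = 1 / (1 + [H⁺]/K2 + [H⁺]²/(K1K2)) = 1 / (1 + 10^+1.07 + 10^-0.96)
   = 1 / (1 + 11.749 + 0.10965) = 1/12.859 = 0.07777
[CO3²⁻] = α₂ × DIC = 0.07777 × 2.18 = 0.170 mmol/kg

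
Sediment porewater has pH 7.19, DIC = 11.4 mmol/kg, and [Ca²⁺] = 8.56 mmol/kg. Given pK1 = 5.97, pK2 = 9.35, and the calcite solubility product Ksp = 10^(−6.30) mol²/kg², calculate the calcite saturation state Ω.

Ω = 1.26

α₂ = 1 / (1 + [H⁺]/K2 + [H⁺]²/(K1K2)) = 1 / (1 + 10^+2.16 + 10^+0.94)
   = 1 / (1 + 144.54 + 8.7096) = 1/154.25 = 0.006483
[CO3²⁻] = α₂ × DIC = 0.006483 × 11.4 = 0.07390 mmol/kg
Ksp = 10^(−6.30) = 5.012×10^-7
Ω = [Ca²⁺][CO3²⁻]/Ksp = (8.56×10^-3)(7.390×10^-5) / 5.012×10^-7 = 1.26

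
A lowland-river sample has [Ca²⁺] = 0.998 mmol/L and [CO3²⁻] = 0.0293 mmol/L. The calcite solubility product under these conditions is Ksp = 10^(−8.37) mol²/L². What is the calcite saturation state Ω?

Ω = 6.85

Ksp = 10^(−8.37) = 4.266×10^-9
Ω = [Ca²⁺][CO3²⁻]/Ksp = (0.998×10^-3)(0.0293×10^-3) / 4.266×10^-9 = 6.85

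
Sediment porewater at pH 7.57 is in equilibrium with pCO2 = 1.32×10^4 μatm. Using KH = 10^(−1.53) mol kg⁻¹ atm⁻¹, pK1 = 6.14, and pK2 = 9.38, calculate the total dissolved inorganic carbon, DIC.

[CO2*] = KH · pCO2 = 10^(−1.53) × 1.32×10^4×10^-6 = 3.896×10^-4 mol/kg
α₀ = 1/(1 + K1/[H⁺] + K1K2/[H⁺]²) = 1/(1 + 10^+1.43 + 10^-0.38) = 0.03530
DIC = [CO2*]/α₀ = 3.896×10^-4 / 0.03530 = 11.0 mmol/kg

DIC = 11.0 mmol/kg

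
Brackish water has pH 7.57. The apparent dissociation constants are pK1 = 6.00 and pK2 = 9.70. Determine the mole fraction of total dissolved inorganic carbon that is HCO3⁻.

α₁ = 0.967

α₁ = 1 / (1 + [H⁺]/K1 + K2/[H⁺]) = 1 / (1 + 10^-1.57 + 10^-2.13)
   = 1 / (1 + 0.026915 + 0.0074131) = 1/1.0343 = 0.9668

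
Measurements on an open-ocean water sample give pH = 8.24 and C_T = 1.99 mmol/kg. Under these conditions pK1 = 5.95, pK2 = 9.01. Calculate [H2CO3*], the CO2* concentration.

[CO2*] = 8.69 μmol/kg

α₀ = 1 / (1 + K1/[H⁺] + K1K2/[H⁺]²) = 1 / (1 + 10^+2.29 + 10^+1.52)
   = 1 / (1 + 194.98 + 33.113) = 1/229.10 = 0.004365
[CO2*] = α₀ × DIC = 0.004365 × 1.99 = 0.00869 mmol/kg = 8.69 μmol/kg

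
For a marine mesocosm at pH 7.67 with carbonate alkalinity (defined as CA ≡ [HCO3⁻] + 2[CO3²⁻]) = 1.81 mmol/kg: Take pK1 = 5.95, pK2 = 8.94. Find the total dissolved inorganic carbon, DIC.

DIC = 1.75 mmol/kg

CA = [HCO3⁻] + 2[CO3²⁻] = (α₁ + 2α₂)·DIC
At pH 7.67: [H⁺]/K1 = 10^-1.72 = 0.019055, K2/[H⁺] = 10^-1.27 = 0.053703
α₁ = 1/(1 + 0.019055 + 0.053703) = 1/1.0728 = 0.9322; α₂ = α₁·K2/[H⁺] = 0.05006
α₁ + 2α₂ = 1.0323
DIC = CA / (α₁ + 2α₂) = 1.81 / 1.0323 = 1.75 mmol/kg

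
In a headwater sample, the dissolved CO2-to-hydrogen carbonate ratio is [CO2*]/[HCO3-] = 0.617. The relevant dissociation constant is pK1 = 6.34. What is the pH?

From K1 = [H⁺][HCO3-]/[CO2*]:  pH = pK1 − log₁₀([CO2*]/[HCO3-])
log₁₀(0.617) = -0.210
pH = 6.34 − (-0.210) = 6.55

pH = 6.55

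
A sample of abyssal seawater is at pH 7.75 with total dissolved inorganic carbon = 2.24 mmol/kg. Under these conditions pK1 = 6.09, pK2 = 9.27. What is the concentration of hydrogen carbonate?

α₁ = 1 / (1 + [H⁺]/K1 + K2/[H⁺]) = 1 / (1 + 10^-1.66 + 10^-1.52)
   = 1 / (1 + 0.021878 + 0.030200) = 1/1.0521 = 0.9505
[HCO3⁻] = α₁ × DIC = 0.9505 × 2.24 = 2.13 mmol/kg

[HCO3⁻] = 2.13 mmol/kg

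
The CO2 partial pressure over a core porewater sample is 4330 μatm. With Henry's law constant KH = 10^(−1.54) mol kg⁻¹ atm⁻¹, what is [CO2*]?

KH = 10^(−1.54) = 2.884×10^-2 mol kg⁻¹ atm⁻¹
[CO2*] = KH · pCO2 = 2.884×10^-2 × 4330×10^-6 atm = 1.25×10^-4 mol/kg

[CO2*] = 125 μmol/kg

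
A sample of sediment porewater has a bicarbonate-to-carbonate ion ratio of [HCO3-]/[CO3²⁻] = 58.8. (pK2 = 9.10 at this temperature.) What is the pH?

From K2 = [H⁺][CO3²⁻]/[HCO3-]:  pH = pK2 − log₁₀([HCO3-]/[CO3²⁻])
log₁₀(58.8) = +1.769
pH = 9.10 − (+1.769) = 7.33

pH = 7.33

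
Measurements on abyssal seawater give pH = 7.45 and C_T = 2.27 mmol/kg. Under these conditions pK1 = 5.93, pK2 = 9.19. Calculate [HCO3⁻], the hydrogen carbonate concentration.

α₁ = 1 / (1 + [H⁺]/K1 + K2/[H⁺]) = 1 / (1 + 10^-1.52 + 10^-1.74)
   = 1 / (1 + 0.030200 + 0.018197) = 1/1.0484 = 0.9538
[HCO3⁻] = α₁ × DIC = 0.9538 × 2.27 = 2.17 mmol/kg

[HCO3⁻] = 2.17 mmol/kg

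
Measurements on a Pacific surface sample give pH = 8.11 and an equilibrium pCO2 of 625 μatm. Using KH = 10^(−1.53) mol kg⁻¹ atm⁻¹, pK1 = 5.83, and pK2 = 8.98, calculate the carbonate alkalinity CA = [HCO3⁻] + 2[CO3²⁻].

CA = 4.46 mmol/kg

[CO2*] = KH · pCO2 = 10^(−1.53) × 625×10^-6 = 1.845×10^-5 mol/kg
α₀ = 1/(1 + K1/[H⁺] + K1K2/[H⁺]²) = 1/(1 + 10^+2.28 + 10^+1.41) = 0.004603
DIC = [CO2*]/α₀ = 1.845×10^-5 / 0.004603 = 4.007 mmol/kg
CA = (α₁ + 2α₂)·DIC = (0.8771 + 2×0.1183) × 4.007 = 4.46 mmol/kg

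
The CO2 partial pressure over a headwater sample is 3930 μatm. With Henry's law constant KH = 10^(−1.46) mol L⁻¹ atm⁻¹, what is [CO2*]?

[CO2*] = 136 μmol/L

KH = 10^(−1.46) = 3.467×10^-2 mol L⁻¹ atm⁻¹
[CO2*] = KH · pCO2 = 3.467×10^-2 × 3930×10^-6 atm = 1.36×10^-4 mol/L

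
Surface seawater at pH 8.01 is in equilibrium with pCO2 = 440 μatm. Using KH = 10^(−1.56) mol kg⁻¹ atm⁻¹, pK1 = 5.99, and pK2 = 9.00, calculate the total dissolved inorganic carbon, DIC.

[CO2*] = KH · pCO2 = 10^(−1.56) × 440×10^-6 = 1.212×10^-5 mol/kg
α₀ = 1/(1 + K1/[H⁺] + K1K2/[H⁺]²) = 1/(1 + 10^+2.02 + 10^+1.03) = 0.008589
DIC = [CO2*]/α₀ = 1.212×10^-5 / 0.008589 = 1.41 mmol/kg

DIC = 1.41 mmol/kg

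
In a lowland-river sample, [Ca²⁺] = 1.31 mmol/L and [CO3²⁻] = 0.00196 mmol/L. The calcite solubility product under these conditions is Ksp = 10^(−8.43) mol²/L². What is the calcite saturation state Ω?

Ω = 0.691

Ksp = 10^(−8.43) = 3.715×10^-9
Ω = [Ca²⁺][CO3²⁻]/Ksp = (1.31×10^-3)(0.00196×10^-3) / 3.715×10^-9 = 0.691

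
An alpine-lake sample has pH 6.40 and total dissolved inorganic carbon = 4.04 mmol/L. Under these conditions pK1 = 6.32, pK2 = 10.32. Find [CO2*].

[CO2*] = 1.83 mmol/L

α₀ = 1 / (1 + K1/[H⁺] + K1K2/[H⁺]²) = 1 / (1 + 10^+0.08 + 10^-3.84)
   = 1 / (1 + 1.2023 + 0.00014454) = 1/2.2024 = 0.4540
[CO2*] = α₀ × DIC = 0.4540 × 4.04 = 1.83 mmol/L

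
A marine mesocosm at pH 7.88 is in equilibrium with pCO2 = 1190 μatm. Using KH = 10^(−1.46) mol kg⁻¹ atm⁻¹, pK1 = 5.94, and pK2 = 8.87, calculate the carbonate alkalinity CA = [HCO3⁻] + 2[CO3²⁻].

[CO2*] = KH · pCO2 = 10^(−1.46) × 1190×10^-6 = 4.126×10^-5 mol/kg
α₀ = 1/(1 + K1/[H⁺] + K1K2/[H⁺]²) = 1/(1 + 10^+1.94 + 10^+0.95) = 0.01031
DIC = [CO2*]/α₀ = 4.126×10^-5 / 0.01031 = 4.003 mmol/kg
CA = (α₁ + 2α₂)·DIC = (0.8978 + 2×0.09187) × 4.003 = 4.33 mmol/kg

CA = 4.33 mmol/kg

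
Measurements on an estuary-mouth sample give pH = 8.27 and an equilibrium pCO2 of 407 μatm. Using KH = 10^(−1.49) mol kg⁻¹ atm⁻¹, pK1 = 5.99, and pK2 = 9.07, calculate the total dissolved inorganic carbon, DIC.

DIC = 2.92 mmol/kg

[CO2*] = KH · pCO2 = 10^(−1.49) × 407×10^-6 = 1.317×10^-5 mol/kg
α₀ = 1/(1 + K1/[H⁺] + K1K2/[H⁺]²) = 1/(1 + 10^+2.28 + 10^+1.48) = 0.004510
DIC = [CO2*]/α₀ = 1.317×10^-5 / 0.004510 = 2.92 mmol/kg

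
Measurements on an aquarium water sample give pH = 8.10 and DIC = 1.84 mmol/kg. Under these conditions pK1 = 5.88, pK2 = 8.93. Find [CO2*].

α₀ = 1 / (1 + K1/[H⁺] + K1K2/[H⁺]²) = 1 / (1 + 10^+2.22 + 10^+1.39)
   = 1 / (1 + 165.96 + 24.547) = 1/191.51 = 0.005222
[CO2*] = α₀ × DIC = 0.005222 × 1.84 = 0.00961 mmol/kg = 9.61 μmol/kg

[CO2*] = 9.61 μmol/kg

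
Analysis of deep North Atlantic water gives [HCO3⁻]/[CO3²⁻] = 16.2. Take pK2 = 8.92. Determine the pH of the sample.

pH = 7.71

From K2 = [H⁺][CO3²⁻]/[HCO3⁻]:  pH = pK2 − log₁₀([HCO3⁻]/[CO3²⁻])
log₁₀(16.2) = +1.210
pH = 8.92 − (+1.210) = 7.71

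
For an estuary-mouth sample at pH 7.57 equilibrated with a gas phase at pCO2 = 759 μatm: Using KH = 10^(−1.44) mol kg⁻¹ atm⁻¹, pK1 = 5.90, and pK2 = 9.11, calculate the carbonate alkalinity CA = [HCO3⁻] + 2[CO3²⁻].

[CO2*] = KH · pCO2 = 10^(−1.44) × 759×10^-6 = 2.756×10^-5 mol/kg
α₀ = 1/(1 + K1/[H⁺] + K1K2/[H⁺]²) = 1/(1 + 10^+1.67 + 10^+0.13) = 0.02036
DIC = [CO2*]/α₀ = 2.756×10^-5 / 0.02036 = 1.354 mmol/kg
CA = (α₁ + 2α₂)·DIC = (0.9522 + 2×0.02746) × 1.354 = 1.36 mmol/kg

CA = 1.36 mmol/kg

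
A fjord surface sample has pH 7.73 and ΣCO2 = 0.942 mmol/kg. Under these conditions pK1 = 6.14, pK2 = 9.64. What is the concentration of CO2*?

α₀ = 1 / (1 + K1/[H⁺] + K1K2/[H⁺]²) = 1 / (1 + 10^+1.59 + 10^-0.32)
   = 1 / (1 + 38.905 + 0.47863) = 1/40.383 = 0.02476
[CO2*] = α₀ × DIC = 0.02476 × 0.942 = 0.0233 mmol/kg

[CO2*] = 0.0233 mmol/kg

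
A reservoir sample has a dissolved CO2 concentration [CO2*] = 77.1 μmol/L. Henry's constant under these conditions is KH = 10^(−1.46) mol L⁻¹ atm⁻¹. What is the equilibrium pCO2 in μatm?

pCO2 = 2220 μatm

KH = 10^(−1.46) = 3.467×10^-2 mol L⁻¹ atm⁻¹
pCO2 = [CO2*]/KH = 77.1×10^-6 / 3.467×10^-2 = 2.22×10^-3 atm = 2220 μatm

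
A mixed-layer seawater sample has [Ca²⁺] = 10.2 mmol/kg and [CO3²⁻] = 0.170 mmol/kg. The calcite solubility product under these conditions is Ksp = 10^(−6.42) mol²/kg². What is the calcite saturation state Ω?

Ω = 4.56

Ksp = 10^(−6.42) = 3.802×10^-7
Ω = [Ca²⁺][CO3²⁻]/Ksp = (10.2×10^-3)(0.170×10^-3) / 3.802×10^-7 = 4.56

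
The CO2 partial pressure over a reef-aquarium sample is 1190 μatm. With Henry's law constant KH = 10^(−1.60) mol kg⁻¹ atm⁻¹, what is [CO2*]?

KH = 10^(−1.60) = 2.512×10^-2 mol kg⁻¹ atm⁻¹
[CO2*] = KH · pCO2 = 2.512×10^-2 × 1190×10^-6 atm = 2.99×10^-5 mol/kg

[CO2*] = 29.9 μmol/kg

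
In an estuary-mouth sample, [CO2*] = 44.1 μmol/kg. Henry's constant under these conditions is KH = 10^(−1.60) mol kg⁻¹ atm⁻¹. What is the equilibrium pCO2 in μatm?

pCO2 = 1760 μatm

KH = 10^(−1.60) = 2.512×10^-2 mol kg⁻¹ atm⁻¹
pCO2 = [CO2*]/KH = 44.1×10^-6 / 2.512×10^-2 = 1.76×10^-3 atm = 1760 μatm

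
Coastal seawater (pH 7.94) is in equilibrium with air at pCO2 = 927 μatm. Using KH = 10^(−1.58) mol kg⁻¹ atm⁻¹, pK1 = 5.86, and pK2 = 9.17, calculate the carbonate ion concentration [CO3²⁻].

[CO2*] = KH · pCO2 = 10^(−1.58) × 927×10^-6 = 2.438×10^-5 mol/kg
α₀ = 1/(1 + K1/[H⁺] + K1K2/[H⁺]²) = 1/(1 + 10^+2.08 + 10^+0.85) = 0.007794
DIC = [CO2*]/α₀ = 2.438×10^-5 / 0.007794 = 3.128 mmol/kg
[CO3²⁻] = α₂·DIC; α₂ = 0.05518, so [CO3²⁻] = 0.05518 × 3.128 = 0.173 mmol/kg

[CO3²⁻] = 0.173 mmol/kg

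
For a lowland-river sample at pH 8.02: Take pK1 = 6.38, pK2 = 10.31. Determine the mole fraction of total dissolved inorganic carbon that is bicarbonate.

α₁ = 0.973

α₁ = 1 / (1 + [H⁺]/K1 + K2/[H⁺]) = 1 / (1 + 10^-1.64 + 10^-2.29)
   = 1 / (1 + 0.022909 + 0.0051286) = 1/1.0280 = 0.9727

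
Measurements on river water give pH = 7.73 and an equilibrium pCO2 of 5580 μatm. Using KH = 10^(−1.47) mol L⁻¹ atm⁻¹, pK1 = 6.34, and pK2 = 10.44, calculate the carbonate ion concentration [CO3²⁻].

[CO3²⁻] = 9.05 μmol/L

[CO2*] = KH · pCO2 = 10^(−1.47) × 5580×10^-6 = 1.891×10^-4 mol/L
α₀ = 1/(1 + K1/[H⁺] + K1K2/[H⁺]²) = 1/(1 + 10^+1.39 + 10^-1.32) = 0.03907
DIC = [CO2*]/α₀ = 1.891×10^-4 / 0.03907 = 4.839 mmol/L
[CO3²⁻] = α₂·DIC; α₂ = 0.001870, so [CO3²⁻] = 0.001870 × 4.839 = 0.00905 mmol/L = 9.05 μmol/L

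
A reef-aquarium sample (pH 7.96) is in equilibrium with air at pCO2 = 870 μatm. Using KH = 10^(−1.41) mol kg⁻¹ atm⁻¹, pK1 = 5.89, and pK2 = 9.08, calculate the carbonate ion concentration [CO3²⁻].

[CO3²⁻] = 0.302 mmol/kg

[CO2*] = KH · pCO2 = 10^(−1.41) × 870×10^-6 = 3.385×10^-5 mol/kg
α₀ = 1/(1 + K1/[H⁺] + K1K2/[H⁺]²) = 1/(1 + 10^+2.07 + 10^+0.95) = 0.007849
DIC = [CO2*]/α₀ = 3.385×10^-5 / 0.007849 = 4.312 mmol/kg
[CO3²⁻] = α₂·DIC; α₂ = 0.06996, so [CO3²⁻] = 0.06996 × 4.312 = 0.302 mmol/kg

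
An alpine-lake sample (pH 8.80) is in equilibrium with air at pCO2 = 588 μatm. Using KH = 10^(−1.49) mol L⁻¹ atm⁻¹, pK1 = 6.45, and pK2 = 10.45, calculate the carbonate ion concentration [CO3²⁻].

[CO2*] = KH · pCO2 = 10^(−1.49) × 588×10^-6 = 1.903×10^-5 mol/L
α₀ = 1/(1 + K1/[H⁺] + K1K2/[H⁺]²) = 1/(1 + 10^+2.35 + 10^+0.70) = 0.004350
DIC = [CO2*]/α₀ = 1.903×10^-5 / 0.004350 = 4.374 mmol/L
[CO3²⁻] = α₂·DIC; α₂ = 0.02180, so [CO3²⁻] = 0.02180 × 4.374 = 0.0954 mmol/L

[CO3²⁻] = 0.0954 mmol/L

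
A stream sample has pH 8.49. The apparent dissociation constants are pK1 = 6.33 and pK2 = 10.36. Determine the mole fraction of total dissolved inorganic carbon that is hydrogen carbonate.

α₁ = 1 / (1 + [H⁺]/K1 + K2/[H⁺]) = 1 / (1 + 10^-2.16 + 10^-1.87)
   = 1 / (1 + 0.0069183 + 0.013490) = 1/1.0204 = 0.9800

α₁ = 0.980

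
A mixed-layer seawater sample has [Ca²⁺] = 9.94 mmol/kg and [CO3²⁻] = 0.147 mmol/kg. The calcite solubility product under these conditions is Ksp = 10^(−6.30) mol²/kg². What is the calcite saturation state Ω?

Ksp = 10^(−6.30) = 5.012×10^-7
Ω = [Ca²⁺][CO3²⁻]/Ksp = (9.94×10^-3)(0.147×10^-3) / 5.012×10^-7 = 2.92

Ω = 2.92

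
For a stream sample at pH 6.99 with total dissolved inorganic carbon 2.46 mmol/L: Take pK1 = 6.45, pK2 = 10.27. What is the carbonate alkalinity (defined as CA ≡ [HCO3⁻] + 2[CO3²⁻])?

CA = 1.91 mmol/L

CA = [HCO3⁻] + 2[CO3²⁻] = (α₁ + 2α₂)·DIC
At pH 6.99: [H⁺]/K1 = 10^-0.54 = 0.28840, K2/[H⁺] = 10^-3.28 = 0.00052481
α₁ = 1/(1 + 0.28840 + 0.00052481) = 1/1.2889 = 0.7758; α₂ = α₁·K2/[H⁺] = 0.0004072
α₁ + 2α₂ = 0.7767
CA = 0.7767 × 2.46 = 1.91 mmol/L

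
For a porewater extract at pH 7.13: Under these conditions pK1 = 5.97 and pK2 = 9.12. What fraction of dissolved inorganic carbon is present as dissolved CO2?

α₀ = 1 / (1 + K1/[H⁺] + K1K2/[H⁺]²) = 1 / (1 + 10^+1.16 + 10^-0.83)
   = 1 / (1 + 14.454 + 0.14791) = 1/15.602 = 0.06409

α₀ = 0.0641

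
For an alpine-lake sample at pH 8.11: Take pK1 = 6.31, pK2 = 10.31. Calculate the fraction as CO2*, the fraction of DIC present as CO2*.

α₀ = 1 / (1 + K1/[H⁺] + K1K2/[H⁺]²) = 1 / (1 + 10^+1.80 + 10^-0.40)
   = 1 / (1 + 63.096 + 0.39811) = 1/64.494 = 0.01551

α₀ = 0.0155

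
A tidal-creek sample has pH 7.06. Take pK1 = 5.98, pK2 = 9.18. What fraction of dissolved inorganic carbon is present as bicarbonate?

α₁ = 1 / (1 + [H⁺]/K1 + K2/[H⁺]) = 1 / (1 + 10^-1.08 + 10^-2.12)
   = 1 / (1 + 0.083176 + 0.0075858) = 1/1.0908 = 0.9168

α₁ = 0.917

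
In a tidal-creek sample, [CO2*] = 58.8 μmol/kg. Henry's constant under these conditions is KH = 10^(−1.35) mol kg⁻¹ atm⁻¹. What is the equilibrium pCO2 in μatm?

KH = 10^(−1.35) = 4.467×10^-2 mol kg⁻¹ atm⁻¹
pCO2 = [CO2*]/KH = 58.8×10^-6 / 4.467×10^-2 = 1.32×10^-3 atm = 1320 μatm

pCO2 = 1320 μatm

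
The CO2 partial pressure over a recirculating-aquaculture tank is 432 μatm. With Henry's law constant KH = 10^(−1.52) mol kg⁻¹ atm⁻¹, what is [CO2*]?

[CO2*] = 13.0 μmol/kg

KH = 10^(−1.52) = 3.020×10^-2 mol kg⁻¹ atm⁻¹
[CO2*] = KH · pCO2 = 3.020×10^-2 × 432×10^-6 atm = 1.30×10^-5 mol/kg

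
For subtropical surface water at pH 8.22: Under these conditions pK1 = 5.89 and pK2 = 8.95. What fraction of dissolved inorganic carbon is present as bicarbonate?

α₁ = 0.840

α₁ = 1 / (1 + [H⁺]/K1 + K2/[H⁺]) = 1 / (1 + 10^-2.33 + 10^-0.73)
   = 1 / (1 + 0.0046774 + 0.18621) = 1/1.1909 = 0.8397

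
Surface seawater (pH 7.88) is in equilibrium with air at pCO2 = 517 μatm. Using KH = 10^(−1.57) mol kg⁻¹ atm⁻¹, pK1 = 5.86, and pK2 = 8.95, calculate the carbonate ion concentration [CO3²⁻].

[CO2*] = KH · pCO2 = 10^(−1.57) × 517×10^-6 = 1.392×10^-5 mol/kg
α₀ = 1/(1 + K1/[H⁺] + K1K2/[H⁺]²) = 1/(1 + 10^+2.02 + 10^+0.95) = 0.008724
DIC = [CO2*]/α₀ = 1.392×10^-5 / 0.008724 = 1.595 mmol/kg
[CO3²⁻] = α₂·DIC; α₂ = 0.07775, so [CO3²⁻] = 0.07775 × 1.595 = 0.124 mmol/kg

[CO3²⁻] = 0.124 mmol/kg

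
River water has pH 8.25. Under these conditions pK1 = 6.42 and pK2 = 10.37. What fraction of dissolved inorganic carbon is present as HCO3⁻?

α₁ = 1 / (1 + [H⁺]/K1 + K2/[H⁺]) = 1 / (1 + 10^-1.83 + 10^-2.12)
   = 1 / (1 + 0.014791 + 0.0075858) = 1/1.0224 = 0.9781

α₁ = 0.978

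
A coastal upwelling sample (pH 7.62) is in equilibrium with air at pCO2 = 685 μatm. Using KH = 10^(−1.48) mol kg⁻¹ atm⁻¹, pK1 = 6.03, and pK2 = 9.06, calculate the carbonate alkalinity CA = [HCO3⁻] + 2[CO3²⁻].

[CO2*] = KH · pCO2 = 10^(−1.48) × 685×10^-6 = 2.268×10^-5 mol/kg
α₀ = 1/(1 + K1/[H⁺] + K1K2/[H⁺]²) = 1/(1 + 10^+1.59 + 10^+0.15) = 0.02420
DIC = [CO2*]/α₀ = 2.268×10^-5 / 0.02420 = 0.9372 mmol/kg
CA = (α₁ + 2α₂)·DIC = (0.9416 + 2×0.03419) × 0.9372 = 0.947 mmol/kg

CA = 0.947 mmol/kg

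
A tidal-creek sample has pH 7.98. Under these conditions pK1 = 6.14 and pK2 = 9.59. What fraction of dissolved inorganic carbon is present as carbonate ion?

α₂ = 0.0236

α₂ = 1 / (1 + [H⁺]/K2 + [H⁺]²/(K1K2)) = 1 / (1 + 10^+1.61 + 10^-0.23)
   = 1 / (1 + 40.738 + 0.58884) = 1/42.327 = 0.02363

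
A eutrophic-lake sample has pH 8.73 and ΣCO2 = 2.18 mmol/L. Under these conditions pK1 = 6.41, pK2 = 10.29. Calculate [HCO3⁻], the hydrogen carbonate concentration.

[HCO3⁻] = 2.11 mmol/L

α₁ = 1 / (1 + [H⁺]/K1 + K2/[H⁺]) = 1 / (1 + 10^-2.32 + 10^-1.56)
   = 1 / (1 + 0.0047863 + 0.027542) = 1/1.0323 = 0.9687
[HCO3⁻] = α₁ × DIC = 0.9687 × 2.18 = 2.11 mmol/L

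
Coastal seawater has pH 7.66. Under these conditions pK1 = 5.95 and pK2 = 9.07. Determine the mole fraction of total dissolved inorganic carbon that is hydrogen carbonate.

α₁ = 1 / (1 + [H⁺]/K1 + K2/[H⁺]) = 1 / (1 + 10^-1.71 + 10^-1.41)
   = 1 / (1 + 0.019498 + 0.038905) = 1/1.0584 = 0.9448

α₁ = 0.945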